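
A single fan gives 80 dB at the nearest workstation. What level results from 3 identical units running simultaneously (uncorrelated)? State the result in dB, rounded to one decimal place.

84.8 dB

L_total = L₁ + 10·log₁₀ N for N identical incoherent sources.
L_total = 80 + 10·log₁₀(3) = 80 + 4.771 = 84.77 dB.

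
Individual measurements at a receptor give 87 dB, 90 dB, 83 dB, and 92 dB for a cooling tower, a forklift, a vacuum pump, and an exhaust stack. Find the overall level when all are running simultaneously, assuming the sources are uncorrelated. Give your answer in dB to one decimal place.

Incoherent sources combine by intensity addition: L_total = 10·log₁₀(Σ 10^(L_i/10)).
Σ 10^(L/10) = 10^(87/10) + 10^(90/10) + 10^(83/10) + 10^(92/10) = 3.286e+09.
L_total = 10·log₁₀(3.286e+09) = 95.17 dB.

95.2 dB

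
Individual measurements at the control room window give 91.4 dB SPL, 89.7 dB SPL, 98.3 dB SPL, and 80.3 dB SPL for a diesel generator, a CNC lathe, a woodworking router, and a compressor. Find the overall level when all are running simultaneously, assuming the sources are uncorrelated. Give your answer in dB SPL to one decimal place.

Incoherent sources combine by intensity addition: L_total = 10·log₁₀(Σ 10^(L_i/10)).
Σ 10^(L/10) = 10^(91.4/10) + 10^(89.7/10) + 10^(98.3/10) + 10^(80.3/10) = 9.182e+09.
L_total = 10·log₁₀(9.182e+09) = 99.63 dB SPL.

99.6 dB SPL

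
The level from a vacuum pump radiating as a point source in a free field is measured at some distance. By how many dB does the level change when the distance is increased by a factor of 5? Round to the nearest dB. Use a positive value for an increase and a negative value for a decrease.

With spherical spreading the level changes by −20·log₁₀(r₂/r₁).
ΔL = −20·log₁₀(5) = -13.98 dB.

-14 dB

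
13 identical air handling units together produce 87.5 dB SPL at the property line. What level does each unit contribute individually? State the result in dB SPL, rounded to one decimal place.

Dividing the total intensity by 13 lowers the level by 10·log₁₀ 13 = 11.139 dB: L₁ = 87.5 − 11.139.

76.4 dB SPL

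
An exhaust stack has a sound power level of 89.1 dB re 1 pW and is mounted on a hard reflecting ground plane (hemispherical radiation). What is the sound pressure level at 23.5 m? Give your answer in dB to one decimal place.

53.7 dB

The power spreads over a hemisphere of area 2π·r², so L_p = L_w − 10·log₁₀(2π·r²).
2π·r² = 3470 m², 10·log₁₀ of that is 35.403 dB.
L_p = 89.1 − 35.403 = 53.70 dB.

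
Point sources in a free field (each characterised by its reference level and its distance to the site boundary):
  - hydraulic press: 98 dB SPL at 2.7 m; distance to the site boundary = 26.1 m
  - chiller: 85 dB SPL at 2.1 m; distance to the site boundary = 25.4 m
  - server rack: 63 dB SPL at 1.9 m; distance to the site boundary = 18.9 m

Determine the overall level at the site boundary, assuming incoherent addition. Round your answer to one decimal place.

First find each source's level at the receiver (point-source: −20·log₁₀(r/r_ref)), then combine on an intensity basis.
hydraulic press: 98 − 20·log₁₀(26.1/2.7) = 98 − 19.71 = 78.29 dB SPL.
chiller: 85 − 20·log₁₀(25.4/2.1) = 85 − 21.65 = 63.35 dB SPL.
server rack: 63 − 20·log₁₀(18.9/1.9) = 63 − 19.95 = 43.05 dB SPL.
Σ 10^(L/10) = 6.970e+07 → L_total = 10·log₁₀(6.970e+07) = 78.43 dB SPL.

78.4 dB SPL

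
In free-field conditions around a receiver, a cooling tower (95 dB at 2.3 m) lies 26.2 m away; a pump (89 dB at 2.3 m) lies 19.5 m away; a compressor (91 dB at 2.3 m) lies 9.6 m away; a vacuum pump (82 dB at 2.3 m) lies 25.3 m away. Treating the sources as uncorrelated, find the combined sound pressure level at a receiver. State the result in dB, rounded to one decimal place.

Propagate each source to the receiver with L = L_ref − 20·log₁₀(r/r_ref), then add intensities.
cooling tower: 95 − 20·log₁₀(26.2/2.3) = 95 − 21.13 = 73.87 dB.
pump: 89 − 20·log₁₀(19.5/2.3) = 89 − 18.57 = 70.43 dB.
compressor: 91 − 20·log₁₀(9.6/2.3) = 91 − 12.41 = 78.59 dB.
vacuum pump: 82 − 20·log₁₀(25.3/2.3) = 82 − 20.83 = 61.17 dB.
Σ 10^(L/10) = 1.090e+08 → L_total = 10·log₁₀(1.090e+08) = 80.37 dB.

80.4 dB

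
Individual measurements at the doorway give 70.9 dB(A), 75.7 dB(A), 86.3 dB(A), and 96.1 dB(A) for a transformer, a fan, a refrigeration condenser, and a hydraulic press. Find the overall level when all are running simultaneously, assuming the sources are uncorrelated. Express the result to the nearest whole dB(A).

97 dB(A)

For uncorrelated sources the intensities add, so convert each level to linear form, sum, and take 10·log₁₀ of the total.
Σ 10^(L/10) = 10^(70.9/10) + 10^(75.7/10) + 10^(86.3/10) + 10^(96.1/10) = 4.550e+09.
L_total = 10·log₁₀(4.550e+09) = 96.58 dB(A).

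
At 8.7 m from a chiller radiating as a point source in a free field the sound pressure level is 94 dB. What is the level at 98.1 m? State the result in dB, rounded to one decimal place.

73.0 dB

Point-source attenuation: ΔL = 20·log₁₀(r₂/r₁) = 20·log₁₀(98.1/8.7) = 21.043 dB.
L₂ = 94 − 20·log₁₀(98.1/8.7) = 94 − 21.043 = 72.96 dB.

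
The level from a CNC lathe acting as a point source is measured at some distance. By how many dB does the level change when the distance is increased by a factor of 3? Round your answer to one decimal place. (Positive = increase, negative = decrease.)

-9.5 dB

A point source loses 6 dB per doubling of distance; generally ΔL = −20·log₁₀(r₂/r₁).
ΔL = −20·log₁₀(3) = -9.54 dB.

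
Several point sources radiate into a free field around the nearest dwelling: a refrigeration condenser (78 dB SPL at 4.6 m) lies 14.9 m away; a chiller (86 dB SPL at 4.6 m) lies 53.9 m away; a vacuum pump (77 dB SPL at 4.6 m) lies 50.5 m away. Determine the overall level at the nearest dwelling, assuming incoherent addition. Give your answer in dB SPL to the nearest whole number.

Apply inverse-square spreading to bring every level to the receiver, then sum 10^(L/10).
refrigeration condenser: 78 − 20·log₁₀(14.9/4.6) = 78 − 10.21 = 67.79 dB SPL.
chiller: 86 − 20·log₁₀(53.9/4.6) = 86 − 21.38 = 64.62 dB SPL.
vacuum pump: 77 − 20·log₁₀(50.5/4.6) = 77 − 20.81 = 56.19 dB SPL.
Σ 10^(L/10) = 9.329e+06 → L_total = 10·log₁₀(9.329e+06) = 69.70 dB SPL.

70 dB SPL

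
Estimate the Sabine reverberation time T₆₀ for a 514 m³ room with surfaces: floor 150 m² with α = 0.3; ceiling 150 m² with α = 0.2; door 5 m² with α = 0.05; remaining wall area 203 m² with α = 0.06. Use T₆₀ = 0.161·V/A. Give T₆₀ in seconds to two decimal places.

0.95 s

Total absorption A = 150·0.3 + 150·0.2 + 5·0.05 + 203·0.06 = 87.43 m² sabins.
T₆₀ = 0.161 × 514 / 87.43 = 0.947 s.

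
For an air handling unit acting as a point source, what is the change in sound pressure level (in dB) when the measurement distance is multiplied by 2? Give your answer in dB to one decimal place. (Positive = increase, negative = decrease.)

A point source loses 6 dB per doubling of distance; generally ΔL = −20·log₁₀(r₂/r₁).
ΔL = −20·log₁₀(2) = -6.02 dB.

-6.0 dB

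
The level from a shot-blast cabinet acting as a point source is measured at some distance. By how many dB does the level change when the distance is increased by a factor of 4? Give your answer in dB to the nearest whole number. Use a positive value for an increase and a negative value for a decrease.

With spherical spreading the level changes by −20·log₁₀(r₂/r₁).
ΔL = −20·log₁₀(4) = -12.04 dB.

-12 dB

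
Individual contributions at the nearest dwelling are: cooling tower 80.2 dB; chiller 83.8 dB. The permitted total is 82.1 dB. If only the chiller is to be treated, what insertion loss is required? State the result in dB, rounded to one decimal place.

The untreated sources together contribute 10^(80.2/10) = 1.047e+08, i.e. 80.20 dB.
The limit corresponds to 10^(82.1/10) = 1.622e+08; subtracting the fixed part leaves 5.747e+07 for the chiller, i.e. 77.59 dB.
Required insertion loss = 83.8 − 77.59 = 6.21 dB.

6.2 dB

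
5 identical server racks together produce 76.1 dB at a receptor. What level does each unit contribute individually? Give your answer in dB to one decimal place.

Dividing the total intensity by 5 lowers the level by 10·log₁₀ 5 = 6.990 dB: L₁ = 76.1 − 6.990.

69.1 dB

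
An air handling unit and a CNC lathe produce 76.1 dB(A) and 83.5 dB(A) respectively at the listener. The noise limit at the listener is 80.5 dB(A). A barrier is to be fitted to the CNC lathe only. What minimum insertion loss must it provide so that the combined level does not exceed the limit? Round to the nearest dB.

The untreated sources together contribute 10^(76.1/10) = 4.074e+07, i.e. 76.10 dB(A).
The limit corresponds to 10^(80.5/10) = 1.122e+08; subtracting the fixed part leaves 7.146e+07 for the CNC lathe, i.e. 78.54 dB(A).
So the CNC lathe must be reduced from 83.5 to 78.54 dB(A): IL = 4.96 dB.

5 dB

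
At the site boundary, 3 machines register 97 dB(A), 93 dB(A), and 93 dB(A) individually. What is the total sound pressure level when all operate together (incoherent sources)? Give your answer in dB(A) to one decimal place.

99.5 dB(A)

Incoherent sources combine by intensity addition: L_total = 10·log₁₀(Σ 10^(L_i/10)).
Σ 10^(L/10) = 10^(97/10) + 10^(93/10) + 10^(93/10) = 9.002e+09.
L_total = 10·log₁₀(9.002e+09) = 99.54 dB(A).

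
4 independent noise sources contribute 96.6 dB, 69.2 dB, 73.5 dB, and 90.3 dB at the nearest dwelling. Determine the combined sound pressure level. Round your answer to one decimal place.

For uncorrelated sources the intensities add, so convert each level to linear form, sum, and take 10·log₁₀ of the total.
Σ 10^(L/10) = 10^(96.6/10) + 10^(69.2/10) + 10^(73.5/10) + 10^(90.3/10) = 5.673e+09.
L_total = 10·log₁₀(5.673e+09) = 97.54 dB.

97.5 dB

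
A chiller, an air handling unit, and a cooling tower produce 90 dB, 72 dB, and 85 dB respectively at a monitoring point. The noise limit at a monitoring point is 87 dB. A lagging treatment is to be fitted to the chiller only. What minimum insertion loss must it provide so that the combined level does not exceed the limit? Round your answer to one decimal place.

7.7 dB

Fixed contribution from the other sources: Σ 10^(L/10) = 10^(72/10) + 10^(85/10) = 3.321e+08 (85.21 dB).
The limit corresponds to 10^(87/10) = 5.012e+08; subtracting the fixed part leaves 1.691e+08 for the chiller, i.e. 82.28 dB.
So the chiller must be reduced from 90 to 82.28 dB: IL = 7.72 dB.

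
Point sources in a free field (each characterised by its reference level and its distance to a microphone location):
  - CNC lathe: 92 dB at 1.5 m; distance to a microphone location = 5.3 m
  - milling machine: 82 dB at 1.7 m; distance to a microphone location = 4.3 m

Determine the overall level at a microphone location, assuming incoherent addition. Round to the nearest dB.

82 dB

Apply inverse-square spreading to bring every level to the receiver, then sum 10^(L/10).
CNC lathe: 92 − 20·log₁₀(5.3/1.5) = 92 − 10.96 = 81.04 dB.
milling machine: 82 − 20·log₁₀(4.3/1.7) = 82 − 8.06 = 73.94 dB.
Σ 10^(L/10) = 1.517e+08 → L_total = 10·log₁₀(1.517e+08) = 81.81 dB.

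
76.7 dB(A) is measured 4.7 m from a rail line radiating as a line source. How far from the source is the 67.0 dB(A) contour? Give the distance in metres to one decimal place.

The 9.7 dB drop corresponds to a distance ratio of 10^(9.7/10) for a line source.
r₂ = 4.7·10^((76.7−67.0)/10) = 4.7·10^(9.7/10) = 43.86 m.

43.9 m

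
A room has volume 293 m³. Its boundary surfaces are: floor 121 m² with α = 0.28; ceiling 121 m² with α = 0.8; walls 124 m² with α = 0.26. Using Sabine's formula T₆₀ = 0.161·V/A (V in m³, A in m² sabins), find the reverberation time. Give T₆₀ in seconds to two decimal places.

0.29 s

Total absorption A = 121·0.28 + 121·0.8 + 124·0.26 = 162.92 m² sabins.
T₆₀ = 0.161·V/A = 0.161·293/162.92 = 0.290 s.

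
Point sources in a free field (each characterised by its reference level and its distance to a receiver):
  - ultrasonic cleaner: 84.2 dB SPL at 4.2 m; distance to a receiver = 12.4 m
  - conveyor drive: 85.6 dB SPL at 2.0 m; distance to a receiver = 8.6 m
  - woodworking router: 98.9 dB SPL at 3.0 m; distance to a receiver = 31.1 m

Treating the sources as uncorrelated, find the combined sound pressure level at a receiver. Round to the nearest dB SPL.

81 dB SPL

First find each source's level at the receiver (point-source: −20·log₁₀(r/r_ref)), then combine on an intensity basis.
ultrasonic cleaner: 84.2 − 20·log₁₀(12.4/4.2) = 84.2 − 9.40 = 74.80 dB SPL.
conveyor drive: 85.6 − 20·log₁₀(8.6/2.0) = 85.6 − 12.67 = 72.93 dB SPL.
woodworking router: 98.9 − 20·log₁₀(31.1/3.0) = 98.9 − 20.31 = 78.59 dB SPL.
Σ 10^(L/10) = 1.220e+08 → L_total = 10·log₁₀(1.220e+08) = 80.87 dB SPL.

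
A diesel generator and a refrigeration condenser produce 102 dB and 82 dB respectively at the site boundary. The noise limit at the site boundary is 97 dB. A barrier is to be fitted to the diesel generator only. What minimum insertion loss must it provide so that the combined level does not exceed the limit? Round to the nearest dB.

Fixed contribution from the other source: Σ 10^(L/10) = 10^(82/10) = 1.585e+08 (82.00 dB).
To meet 97 dB overall, the treated diesel generator may contribute at most 10^(97/10) − 1.585e+08 = 4.853e+09, i.e. 96.86 dB.
So the diesel generator must be reduced from 102 to 96.86 dB: IL = 5.14 dB.

5 dB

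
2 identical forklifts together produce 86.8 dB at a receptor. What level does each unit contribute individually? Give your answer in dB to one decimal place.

83.8 dB

For N identical incoherent sources L_total = L₁ + 10·log₁₀ N, so L₁ = 86.8 − 10·log₁₀(2) = 86.8 − 3.010.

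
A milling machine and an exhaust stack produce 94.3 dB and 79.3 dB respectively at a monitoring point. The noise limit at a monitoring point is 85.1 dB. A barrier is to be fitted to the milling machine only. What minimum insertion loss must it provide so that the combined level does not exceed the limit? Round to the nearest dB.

The untreated sources together contribute 10^(79.3/10) = 8.511e+07, i.e. 79.30 dB.
The limit corresponds to 10^(85.1/10) = 3.236e+08; subtracting the fixed part leaves 2.385e+08 for the milling machine, i.e. 83.77 dB.
Required insertion loss = 94.3 − 83.77 = 10.53 dB.

11 dB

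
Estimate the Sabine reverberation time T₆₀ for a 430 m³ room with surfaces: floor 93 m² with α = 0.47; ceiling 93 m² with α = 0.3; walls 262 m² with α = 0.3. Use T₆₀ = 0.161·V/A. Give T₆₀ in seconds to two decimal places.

Total absorption A = 93·0.47 + 93·0.3 + 262·0.3 = 150.21 m² sabins.
T₆₀ = 0.161 × 430 / 150.21 = 0.461 s.

0.46 s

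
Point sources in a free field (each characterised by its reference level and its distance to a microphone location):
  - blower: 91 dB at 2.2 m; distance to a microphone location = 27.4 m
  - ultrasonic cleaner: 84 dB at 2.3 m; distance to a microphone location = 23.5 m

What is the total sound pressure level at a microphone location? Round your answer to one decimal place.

70.2 dB

First find each source's level at the receiver (point-source: −20·log₁₀(r/r_ref)), then combine on an intensity basis.
blower: 91 − 20·log₁₀(27.4/2.2) = 91 − 21.91 = 69.09 dB.
ultrasonic cleaner: 84 − 20·log₁₀(23.5/2.3) = 84 − 20.19 = 63.81 dB.
Σ 10^(L/10) = 1.052e+07 → L_total = 10·log₁₀(1.052e+07) = 70.22 dB.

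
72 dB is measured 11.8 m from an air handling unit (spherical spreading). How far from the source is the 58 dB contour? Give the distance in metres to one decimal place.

59.1 m

Point-source spreading drops the level by 20·log₁₀(r₂/r₁); inverting, r₂/r₁ = 10^(ΔL/20).
r₂ = 11.8·10^((72−58)/20) = 11.8·10^(14.0/20) = 59.14 m.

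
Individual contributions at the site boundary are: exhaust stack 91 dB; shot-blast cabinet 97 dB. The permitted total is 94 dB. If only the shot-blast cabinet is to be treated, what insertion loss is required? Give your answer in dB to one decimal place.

6.0 dB

Everything except the shot-blast cabinet sums to 10^(91/10) = 1.259e+09 in linear terms, 91.00 dB.
The limit corresponds to 10^(94/10) = 2.512e+09; subtracting the fixed part leaves 1.253e+09 for the shot-blast cabinet, i.e. 90.98 dB.
So the shot-blast cabinet must be reduced from 97 to 90.98 dB: IL = 6.02 dB.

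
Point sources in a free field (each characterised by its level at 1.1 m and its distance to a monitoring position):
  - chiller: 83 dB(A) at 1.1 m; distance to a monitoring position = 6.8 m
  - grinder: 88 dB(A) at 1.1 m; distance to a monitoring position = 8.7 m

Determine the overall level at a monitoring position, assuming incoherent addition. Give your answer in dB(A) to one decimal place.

71.8 dB(A)

Apply inverse-square spreading to bring every level to the receiver, then sum 10^(L/10).
chiller: 83 − 20·log₁₀(6.8/1.1) = 83 − 15.82 = 67.18 dB(A).
grinder: 88 − 20·log₁₀(8.7/1.1) = 88 − 17.96 = 70.04 dB(A).
Σ 10^(L/10) = 1.531e+07 → L_total = 10·log₁₀(1.531e+07) = 71.85 dB(A).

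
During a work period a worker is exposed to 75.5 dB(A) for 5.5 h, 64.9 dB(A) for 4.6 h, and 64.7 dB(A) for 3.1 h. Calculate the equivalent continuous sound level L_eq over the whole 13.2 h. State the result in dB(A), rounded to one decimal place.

72.2 dB(A)

L_eq = 10·log₁₀[(1/T)·Σ tᵢ·10^(Lᵢ/10)] with T = 13.2 h.
Σ tᵢ·10^(Lᵢ/10) = 5.5·10^(75.5/10) + 4.6·10^(64.9/10) + 3.1·10^(64.7/10) = 2.185e+08.
L_eq = 10·log₁₀(2.185e+08/13.2) = 72.19 dB(A).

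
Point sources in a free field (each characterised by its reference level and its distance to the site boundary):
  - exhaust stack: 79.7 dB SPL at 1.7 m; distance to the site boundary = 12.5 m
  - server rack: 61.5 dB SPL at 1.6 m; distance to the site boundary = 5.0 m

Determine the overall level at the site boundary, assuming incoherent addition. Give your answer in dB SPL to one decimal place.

First find each source's level at the receiver (point-source: −20·log₁₀(r/r_ref)), then combine on an intensity basis.
exhaust stack: 79.7 − 20·log₁₀(12.5/1.7) = 79.7 − 17.33 = 62.37 dB SPL.
server rack: 61.5 − 20·log₁₀(5.0/1.6) = 61.5 − 9.90 = 51.60 dB SPL.
Σ 10^(L/10) = 1.871e+06 → L_total = 10·log₁₀(1.871e+06) = 62.72 dB SPL.

62.7 dB SPL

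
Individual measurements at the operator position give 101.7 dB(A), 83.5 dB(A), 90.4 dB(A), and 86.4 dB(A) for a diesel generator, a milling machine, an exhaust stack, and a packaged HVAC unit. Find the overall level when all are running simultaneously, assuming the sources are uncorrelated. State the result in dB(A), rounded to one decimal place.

For uncorrelated sources the intensities add, so convert each level to linear form, sum, and take 10·log₁₀ of the total.
Σ 10^(L/10) = 10^(101.7/10) + 10^(83.5/10) + 10^(90.4/10) + 10^(86.4/10) = 1.655e+10.
L_total = 10·log₁₀(1.655e+10) = 102.19 dB(A).

102.2 dB(A)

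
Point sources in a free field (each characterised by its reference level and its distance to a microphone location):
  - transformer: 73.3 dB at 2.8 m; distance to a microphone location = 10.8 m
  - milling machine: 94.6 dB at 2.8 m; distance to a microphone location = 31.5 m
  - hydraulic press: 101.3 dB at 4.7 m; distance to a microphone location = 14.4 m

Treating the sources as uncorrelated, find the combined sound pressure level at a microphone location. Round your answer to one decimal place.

First find each source's level at the receiver (point-source: −20·log₁₀(r/r_ref)), then combine on an intensity basis.
transformer: 73.3 − 20·log₁₀(10.8/2.8) = 73.3 − 11.73 = 61.57 dB.
milling machine: 94.6 − 20·log₁₀(31.5/2.8) = 94.6 − 21.02 = 73.58 dB.
hydraulic press: 101.3 − 20·log₁₀(14.4/4.7) = 101.3 − 9.73 = 91.57 dB.
Σ 10^(L/10) = 1.461e+09 → L_total = 10·log₁₀(1.461e+09) = 91.65 dB.

91.6 dB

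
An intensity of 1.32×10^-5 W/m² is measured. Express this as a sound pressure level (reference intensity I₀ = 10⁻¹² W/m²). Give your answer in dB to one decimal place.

71.2 dB

I/I₀ = 1.32×10^-5/10⁻¹² = 1.32×10^7, and L = 10·log₁₀(I/I₀).
L = 10·(0.1206 + 7) = 71.21 dB.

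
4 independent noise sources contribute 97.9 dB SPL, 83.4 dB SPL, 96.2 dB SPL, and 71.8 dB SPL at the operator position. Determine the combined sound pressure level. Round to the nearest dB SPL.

For uncorrelated sources the intensities add, so convert each level to linear form, sum, and take 10·log₁₀ of the total.
Σ 10^(L/10) = 10^(97.9/10) + 10^(83.4/10) + 10^(96.2/10) + 10^(71.8/10) = 1.057e+10.
L_total = 10·log₁₀(1.057e+10) = 100.24 dB SPL.

100 dB SPL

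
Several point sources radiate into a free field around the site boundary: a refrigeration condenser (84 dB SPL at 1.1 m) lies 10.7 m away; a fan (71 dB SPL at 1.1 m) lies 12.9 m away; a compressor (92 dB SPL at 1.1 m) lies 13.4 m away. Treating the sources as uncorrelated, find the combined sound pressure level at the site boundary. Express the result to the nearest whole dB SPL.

First find each source's level at the receiver (point-source: −20·log₁₀(r/r_ref)), then combine on an intensity basis.
refrigeration condenser: 84 − 20·log₁₀(10.7/1.1) = 84 − 19.76 = 64.24 dB SPL.
fan: 71 − 20·log₁₀(12.9/1.1) = 71 − 21.38 = 49.62 dB SPL.
compressor: 92 − 20·log₁₀(13.4/1.1) = 92 − 21.71 = 70.29 dB SPL.
Σ 10^(L/10) = 1.343e+07 → L_total = 10·log₁₀(1.343e+07) = 71.28 dB SPL.

71 dB SPL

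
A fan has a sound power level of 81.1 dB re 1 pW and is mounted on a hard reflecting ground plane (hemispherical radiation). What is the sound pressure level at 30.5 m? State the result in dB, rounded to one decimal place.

43.4 dB

The power spreads over a hemisphere of area 2π·r², so L_p = L_w − 10·log₁₀(2π·r²).
2π·r² = 5845 m², 10·log₁₀ of that is 37.668 dB.
L_p = 81.1 − 37.668 = 43.43 dB.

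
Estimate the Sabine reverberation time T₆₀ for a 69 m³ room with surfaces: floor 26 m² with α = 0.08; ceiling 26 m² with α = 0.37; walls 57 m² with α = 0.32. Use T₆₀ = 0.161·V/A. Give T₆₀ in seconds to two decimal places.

0.37 s

Total absorption A = 26·0.08 + 26·0.37 + 57·0.32 = 29.94 m² sabins.
T₆₀ = 0.161 × 69 / 29.94 = 0.371 s.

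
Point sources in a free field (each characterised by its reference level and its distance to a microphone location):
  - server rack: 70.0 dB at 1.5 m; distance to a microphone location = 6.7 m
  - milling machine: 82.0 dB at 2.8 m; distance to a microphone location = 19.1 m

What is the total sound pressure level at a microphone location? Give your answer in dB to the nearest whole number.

66 dB

Apply inverse-square spreading to bring every level to the receiver, then sum 10^(L/10).
server rack: 70.0 − 20·log₁₀(6.7/1.5) = 70.0 − 13.00 = 57.00 dB.
milling machine: 82.0 − 20·log₁₀(19.1/2.8) = 82.0 − 16.68 = 65.32 dB.
Σ 10^(L/10) = 3.907e+06 → L_total = 10·log₁₀(3.907e+06) = 65.92 dB.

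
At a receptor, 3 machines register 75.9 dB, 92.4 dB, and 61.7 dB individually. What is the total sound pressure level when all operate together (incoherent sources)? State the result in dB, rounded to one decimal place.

92.5 dB

For uncorrelated sources the intensities add, so convert each level to linear form, sum, and take 10·log₁₀ of the total.
Σ 10^(L/10) = 10^(75.9/10) + 10^(92.4/10) + 10^(61.7/10) = 1.778e+09.
L_total = 10·log₁₀(1.778e+09) = 92.50 dB.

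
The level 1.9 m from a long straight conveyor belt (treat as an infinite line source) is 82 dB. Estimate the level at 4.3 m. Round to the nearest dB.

Line-source attenuation: ΔL = 10·log₁₀(r₂/r₁) = 10·log₁₀(4.3/1.9) = 3.547 dB.
L₂ = 82 − 10·log₁₀(4.3/1.9) = 82 − 3.547 = 78.45 dB.

78 dB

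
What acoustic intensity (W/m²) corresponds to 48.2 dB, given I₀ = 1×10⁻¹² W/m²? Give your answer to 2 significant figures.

6.6e-08 W/m²

L = 10·log₁₀(I/I₀) ⇒ I = I₀·10^(L/10) = 10⁻¹² × 10^4.82.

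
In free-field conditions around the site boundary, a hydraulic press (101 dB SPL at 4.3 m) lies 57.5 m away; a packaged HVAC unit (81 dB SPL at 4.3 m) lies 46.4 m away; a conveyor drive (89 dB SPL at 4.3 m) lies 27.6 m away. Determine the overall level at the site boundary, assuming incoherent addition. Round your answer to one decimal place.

79.6 dB SPL

Apply inverse-square spreading to bring every level to the receiver, then sum 10^(L/10).
hydraulic press: 101 − 20·log₁₀(57.5/4.3) = 101 − 22.52 = 78.48 dB SPL.
packaged HVAC unit: 81 − 20·log₁₀(46.4/4.3) = 81 − 20.66 = 60.34 dB SPL.
conveyor drive: 89 − 20·log₁₀(27.6/4.3) = 89 − 16.15 = 72.85 dB SPL.
Σ 10^(L/10) = 9.077e+07 → L_total = 10·log₁₀(9.077e+07) = 79.58 dB SPL.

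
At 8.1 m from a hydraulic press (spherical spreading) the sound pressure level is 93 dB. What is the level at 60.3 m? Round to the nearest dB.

Point-source attenuation: ΔL = 20·log₁₀(r₂/r₁) = 20·log₁₀(60.3/8.1) = 17.437 dB.
L₂ = 93 − 20·log₁₀(60.3/8.1) = 93 − 17.437 = 75.56 dB.

76 dB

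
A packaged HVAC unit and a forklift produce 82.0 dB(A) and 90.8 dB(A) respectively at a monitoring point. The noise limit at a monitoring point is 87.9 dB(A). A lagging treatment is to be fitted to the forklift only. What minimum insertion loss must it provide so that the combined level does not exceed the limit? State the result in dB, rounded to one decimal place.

4.2 dB

Everything except the forklift sums to 10^(82.0/10) = 1.585e+08 in linear terms, 82.00 dB(A).
The limit corresponds to 10^(87.9/10) = 6.166e+08; subtracting the fixed part leaves 4.581e+08 for the forklift, i.e. 86.61 dB(A).
Required insertion loss = 90.8 − 86.61 = 4.19 dB.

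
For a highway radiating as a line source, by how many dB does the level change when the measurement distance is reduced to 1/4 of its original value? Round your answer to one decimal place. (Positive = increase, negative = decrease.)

With cylindrical spreading the level changes by −10·log₁₀(r₂/r₁).
ΔL = −10·log₁₀(0.25) = +6.02 dB.

+6.0 dB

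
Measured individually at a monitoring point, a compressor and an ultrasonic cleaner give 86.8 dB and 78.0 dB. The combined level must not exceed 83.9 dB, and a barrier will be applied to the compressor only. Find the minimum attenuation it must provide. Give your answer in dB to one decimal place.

4.2 dB

Everything except the compressor sums to 10^(78.0/10) = 6.310e+07 in linear terms, 78.00 dB.
The limit corresponds to 10^(83.9/10) = 2.455e+08; subtracting the fixed part leaves 1.824e+08 for the compressor, i.e. 82.61 dB.
Required insertion loss = 86.8 − 82.61 = 4.19 dB.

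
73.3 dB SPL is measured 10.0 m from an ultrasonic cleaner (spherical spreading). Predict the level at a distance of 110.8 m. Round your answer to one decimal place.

For a point source, L₂ = L₁ − 20·log₁₀(r₂/r₁).
L₂ = 73.3 − 20·log₁₀(110.8/10.0) = 73.3 − 20.891 = 52.41 dB SPL.

52.4 dB SPL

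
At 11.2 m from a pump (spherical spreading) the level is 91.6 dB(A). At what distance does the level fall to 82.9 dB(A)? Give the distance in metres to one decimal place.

30.5 m

Point-source spreading drops the level by 20·log₁₀(r₂/r₁); inverting, r₂/r₁ = 10^(ΔL/20).
r₂ = 11.2·10^((91.6−82.9)/20) = 11.2·10^(8.7/20) = 30.49 m.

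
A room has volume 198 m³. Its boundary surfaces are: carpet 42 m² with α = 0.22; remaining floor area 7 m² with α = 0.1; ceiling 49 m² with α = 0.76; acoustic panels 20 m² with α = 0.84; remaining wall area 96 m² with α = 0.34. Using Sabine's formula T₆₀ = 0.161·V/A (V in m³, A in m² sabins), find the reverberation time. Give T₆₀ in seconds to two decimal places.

A = Σ Sᵢαᵢ = 42·0.22 + 7·0.1 + 49·0.76 + 20·0.84 + 96·0.34 = 96.62 m².
T₆₀ = 0.161·V/A = 0.161·198/96.62 = 0.330 s.

0.33 s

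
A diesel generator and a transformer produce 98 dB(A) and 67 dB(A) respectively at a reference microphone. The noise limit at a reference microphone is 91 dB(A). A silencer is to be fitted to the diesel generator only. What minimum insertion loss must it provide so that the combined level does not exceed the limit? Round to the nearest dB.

Fixed contribution from the other source: Σ 10^(L/10) = 10^(67/10) = 5.012e+06 (67.00 dB(A)).
To meet 91 dB(A) overall, the treated diesel generator may contribute at most 10^(91/10) − 5.012e+06 = 1.254e+09, i.e. 90.98 dB(A).
Required insertion loss = 98 − 90.98 = 7.02 dB.

7 dB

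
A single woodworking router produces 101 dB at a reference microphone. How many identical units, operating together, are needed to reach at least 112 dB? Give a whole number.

13

Need L₁ + 10·log₁₀ N ≥ 112, i.e. log₁₀ N ≥ 1.10.
N ≥ 10^(11.0/10) = 12.589, so N = 13.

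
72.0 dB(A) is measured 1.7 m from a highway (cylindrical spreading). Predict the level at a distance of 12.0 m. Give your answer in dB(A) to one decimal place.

63.5 dB(A)

Cylindrical spreading from a line source gives a 10·log₁₀(r₂/r₁) drop.
L₂ = 72.0 − 10·log₁₀(12.0/1.7) = 72.0 − 8.487 = 63.51 dB(A).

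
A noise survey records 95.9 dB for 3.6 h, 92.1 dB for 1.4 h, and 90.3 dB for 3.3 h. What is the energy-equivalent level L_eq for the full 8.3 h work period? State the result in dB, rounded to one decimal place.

Weight each interval's intensity by its duration and average over T = 8.3 h:
Σ tᵢ·10^(Lᵢ/10) = 3.6·10^(95.9/10) + 1.4·10^(92.1/10) + 3.3·10^(90.3/10) = 1.981e+10.
L_eq = 10·log₁₀(1.981e+10/8.3) = 93.78 dB.

93.8 dB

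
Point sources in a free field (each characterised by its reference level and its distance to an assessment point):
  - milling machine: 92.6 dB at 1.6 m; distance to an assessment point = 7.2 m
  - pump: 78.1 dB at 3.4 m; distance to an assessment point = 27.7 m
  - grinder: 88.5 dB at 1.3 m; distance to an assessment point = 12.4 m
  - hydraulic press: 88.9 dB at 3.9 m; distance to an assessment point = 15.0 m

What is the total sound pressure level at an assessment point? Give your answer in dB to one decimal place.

Apply inverse-square spreading to bring every level to the receiver, then sum 10^(L/10).
milling machine: 92.6 − 20·log₁₀(7.2/1.6) = 92.6 − 13.06 = 79.54 dB.
pump: 78.1 − 20·log₁₀(27.7/3.4) = 78.1 − 18.22 = 59.88 dB.
grinder: 88.5 − 20·log₁₀(12.4/1.3) = 88.5 − 19.59 = 68.91 dB.
hydraulic press: 88.9 − 20·log₁₀(15.0/3.9) = 88.9 − 11.70 = 77.20 dB.
Σ 10^(L/10) = 1.511e+08 → L_total = 10·log₁₀(1.511e+08) = 81.79 dB.

81.8 dB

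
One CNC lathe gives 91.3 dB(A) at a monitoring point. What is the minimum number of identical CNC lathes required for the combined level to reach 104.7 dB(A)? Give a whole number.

22

The shortfall is 104.7 − 91.3 = 13.4 dB, and N units add 10·log₁₀ N, so need 10·log₁₀ N ≥ 13.4.
N ≥ 10^(13.4/10) = 21.878, so N = 22.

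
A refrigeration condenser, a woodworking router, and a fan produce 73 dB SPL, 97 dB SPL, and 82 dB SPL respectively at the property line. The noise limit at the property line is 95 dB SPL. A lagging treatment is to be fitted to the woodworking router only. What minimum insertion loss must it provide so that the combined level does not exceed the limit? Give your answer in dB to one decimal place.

Fixed contribution from the other sources: Σ 10^(L/10) = 10^(73/10) + 10^(82/10) = 1.784e+08 (82.51 dB SPL).
To meet 95 dB SPL overall, the treated woodworking router may contribute at most 10^(95/10) − 1.784e+08 = 2.984e+09, i.e. 94.75 dB SPL.
Required insertion loss = 97 − 94.75 = 2.25 dB.

2.3 dB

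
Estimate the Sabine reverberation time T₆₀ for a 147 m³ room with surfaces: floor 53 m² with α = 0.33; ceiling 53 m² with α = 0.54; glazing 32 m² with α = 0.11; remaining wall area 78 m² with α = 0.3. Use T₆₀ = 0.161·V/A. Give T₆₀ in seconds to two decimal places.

0.32 s

A = Σ Sᵢαᵢ = 53·0.33 + 53·0.54 + 32·0.11 + 78·0.3 = 73.03 m².
T₆₀ = 0.161 × 147 / 73.03 = 0.324 s.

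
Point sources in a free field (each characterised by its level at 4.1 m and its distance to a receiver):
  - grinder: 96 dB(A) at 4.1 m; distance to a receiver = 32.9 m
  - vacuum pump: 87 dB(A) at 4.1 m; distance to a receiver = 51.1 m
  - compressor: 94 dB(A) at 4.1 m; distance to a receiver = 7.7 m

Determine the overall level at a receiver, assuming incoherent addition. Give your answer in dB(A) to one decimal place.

88.9 dB(A)

Apply inverse-square spreading to bring every level to the receiver, then sum 10^(L/10).
grinder: 96 − 20·log₁₀(32.9/4.1) = 96 − 18.09 = 77.91 dB(A).
vacuum pump: 87 − 20·log₁₀(51.1/4.1) = 87 − 21.91 = 65.09 dB(A).
compressor: 94 − 20·log₁₀(7.7/4.1) = 94 − 5.47 = 88.53 dB(A).
Σ 10^(L/10) = 7.772e+08 → L_total = 10·log₁₀(7.772e+08) = 88.91 dB(A).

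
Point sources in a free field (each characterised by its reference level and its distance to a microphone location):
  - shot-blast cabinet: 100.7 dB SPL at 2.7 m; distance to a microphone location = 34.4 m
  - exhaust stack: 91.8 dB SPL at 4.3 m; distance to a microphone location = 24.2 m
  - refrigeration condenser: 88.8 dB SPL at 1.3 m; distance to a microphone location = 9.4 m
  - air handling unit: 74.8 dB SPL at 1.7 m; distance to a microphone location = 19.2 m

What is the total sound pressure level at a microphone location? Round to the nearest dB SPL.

Propagate each source to the receiver with L = L_ref − 20·log₁₀(r/r_ref), then add intensities.
shot-blast cabinet: 100.7 − 20·log₁₀(34.4/2.7) = 100.7 − 22.10 = 78.60 dB SPL.
exhaust stack: 91.8 − 20·log₁₀(24.2/4.3) = 91.8 − 15.01 = 76.79 dB SPL.
refrigeration condenser: 88.8 − 20·log₁₀(9.4/1.3) = 88.8 − 17.18 = 71.62 dB SPL.
air handling unit: 74.8 − 20·log₁₀(19.2/1.7) = 74.8 − 21.06 = 53.74 dB SPL.
Σ 10^(L/10) = 1.349e+08 → L_total = 10·log₁₀(1.349e+08) = 81.30 dB SPL.

81 dB SPL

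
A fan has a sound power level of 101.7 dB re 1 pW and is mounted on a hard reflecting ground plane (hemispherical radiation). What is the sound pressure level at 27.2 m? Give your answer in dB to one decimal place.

65.0 dB

Free-field hemispherical radiation: L_p = L_w − 10·log₁₀(2π·r²), r = 27.2 m.
2π·r² = 4649 m², 10·log₁₀ of that is 36.673 dB.
L_p = 101.7 − 36.673 = 65.03 dB.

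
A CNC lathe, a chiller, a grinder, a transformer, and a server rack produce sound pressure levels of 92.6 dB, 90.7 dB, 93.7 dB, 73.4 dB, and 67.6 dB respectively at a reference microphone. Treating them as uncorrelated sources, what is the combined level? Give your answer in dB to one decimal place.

For uncorrelated sources the intensities add, so convert each level to linear form, sum, and take 10·log₁₀ of the total.
Σ 10^(L/10) = 10^(92.6/10) + 10^(90.7/10) + 10^(93.7/10) + 10^(73.4/10) + 10^(67.6/10) = 5.366e+09.
L_total = 10·log₁₀(5.366e+09) = 97.30 dB.

97.3 dB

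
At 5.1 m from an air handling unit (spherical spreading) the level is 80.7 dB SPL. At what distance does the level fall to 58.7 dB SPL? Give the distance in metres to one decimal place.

The 22.0 dB drop corresponds to a distance ratio of 10^(22.0/20) for a point source.
r₂ = 5.1·10^((80.7−58.7)/20) = 5.1·10^(22.0/20) = 64.21 m.

64.2 m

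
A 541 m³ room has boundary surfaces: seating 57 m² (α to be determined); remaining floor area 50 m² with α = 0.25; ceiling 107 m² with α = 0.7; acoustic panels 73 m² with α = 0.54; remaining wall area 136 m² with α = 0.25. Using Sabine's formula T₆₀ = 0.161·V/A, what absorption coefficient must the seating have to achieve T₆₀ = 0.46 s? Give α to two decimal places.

0.50

From T₆₀ = 0.161·V/A, the target T₆₀ = 0.46 s needs A = 0.161·541/0.46 = 189.35 m².
Absorption from the other surfaces = 50·0.25 + 107·0.7 + 73·0.54 + 136·0.25 = 160.82 m², so the seating must supply 28.53 m² over 57 m².
α = 28.53/57 = 0.501.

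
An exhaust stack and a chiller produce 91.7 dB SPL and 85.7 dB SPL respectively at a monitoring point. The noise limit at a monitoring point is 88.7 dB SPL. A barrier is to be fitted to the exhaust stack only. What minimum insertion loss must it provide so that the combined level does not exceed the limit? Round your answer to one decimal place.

6.0 dB

Everything except the exhaust stack sums to 10^(85.7/10) = 3.715e+08 in linear terms, 85.70 dB SPL.
The limit corresponds to 10^(88.7/10) = 7.413e+08; subtracting the fixed part leaves 3.698e+08 for the exhaust stack, i.e. 85.68 dB SPL.
Required insertion loss = 91.7 − 85.68 = 6.02 dB.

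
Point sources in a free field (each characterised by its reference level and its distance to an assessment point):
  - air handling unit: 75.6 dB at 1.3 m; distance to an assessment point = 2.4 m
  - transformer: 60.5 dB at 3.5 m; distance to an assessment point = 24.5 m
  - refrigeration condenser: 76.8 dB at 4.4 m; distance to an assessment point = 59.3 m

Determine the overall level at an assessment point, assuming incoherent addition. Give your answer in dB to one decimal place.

70.4 dB

Propagate each source to the receiver with L = L_ref − 20·log₁₀(r/r_ref), then add intensities.
air handling unit: 75.6 − 20·log₁₀(2.4/1.3) = 75.6 − 5.33 = 70.27 dB.
transformer: 60.5 − 20·log₁₀(24.5/3.5) = 60.5 − 16.90 = 43.60 dB.
refrigeration condenser: 76.8 − 20·log₁₀(59.3/4.4) = 76.8 − 22.59 = 54.21 dB.
Σ 10^(L/10) = 1.094e+07 → L_total = 10·log₁₀(1.094e+07) = 70.39 dB.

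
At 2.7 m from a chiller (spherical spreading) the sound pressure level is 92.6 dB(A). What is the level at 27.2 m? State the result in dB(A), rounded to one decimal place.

Spherical spreading from a point source gives a 20·log₁₀(r₂/r₁) drop.
L₂ = 92.6 − 20·log₁₀(27.2/2.7) = 92.6 − 20.064 = 72.54 dB(A).

72.5 dB(A)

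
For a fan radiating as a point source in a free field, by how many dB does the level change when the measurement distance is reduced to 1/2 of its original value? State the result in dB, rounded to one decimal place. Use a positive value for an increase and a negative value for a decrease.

+6.0 dB

Point-source spreading: ΔL = −20·log₁₀(r₂/r₁).
ΔL = −20·log₁₀(0.5) = +6.02 dB.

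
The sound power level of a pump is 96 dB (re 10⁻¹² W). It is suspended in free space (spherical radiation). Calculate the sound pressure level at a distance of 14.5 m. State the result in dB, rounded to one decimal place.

61.8 dB

Free-field spherical radiation: L_p = L_w − 10·log₁₀(4π·r²), r = 14.5 m.
4π·r² = 2642 m², 10·log₁₀ of that is 34.219 dB.
L_p = 96 − 34.219 = 61.78 dB.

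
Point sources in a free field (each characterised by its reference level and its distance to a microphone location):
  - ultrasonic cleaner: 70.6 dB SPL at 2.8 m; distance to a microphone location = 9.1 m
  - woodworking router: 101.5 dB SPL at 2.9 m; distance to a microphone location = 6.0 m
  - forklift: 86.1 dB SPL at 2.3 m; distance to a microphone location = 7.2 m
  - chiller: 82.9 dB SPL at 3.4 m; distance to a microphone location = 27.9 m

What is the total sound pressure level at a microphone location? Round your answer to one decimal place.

Apply inverse-square spreading to bring every level to the receiver, then sum 10^(L/10).
ultrasonic cleaner: 70.6 − 20·log₁₀(9.1/2.8) = 70.6 − 10.24 = 60.36 dB SPL.
woodworking router: 101.5 − 20·log₁₀(6.0/2.9) = 101.5 − 6.32 = 95.18 dB SPL.
forklift: 86.1 − 20·log₁₀(7.2/2.3) = 86.1 − 9.91 = 76.19 dB SPL.
chiller: 82.9 − 20·log₁₀(27.9/3.4) = 82.9 − 18.28 = 64.62 dB SPL.
Σ 10^(L/10) = 3.345e+09 → L_total = 10·log₁₀(3.345e+09) = 95.24 dB SPL.

95.2 dB SPL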